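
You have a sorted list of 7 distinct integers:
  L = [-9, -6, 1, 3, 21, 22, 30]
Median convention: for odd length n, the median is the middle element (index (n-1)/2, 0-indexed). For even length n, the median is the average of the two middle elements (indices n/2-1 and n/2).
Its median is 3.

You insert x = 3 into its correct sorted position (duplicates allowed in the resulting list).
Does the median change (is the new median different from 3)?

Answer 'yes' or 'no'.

Answer: no

Derivation:
Old median = 3
Insert x = 3
New median = 3
Changed? no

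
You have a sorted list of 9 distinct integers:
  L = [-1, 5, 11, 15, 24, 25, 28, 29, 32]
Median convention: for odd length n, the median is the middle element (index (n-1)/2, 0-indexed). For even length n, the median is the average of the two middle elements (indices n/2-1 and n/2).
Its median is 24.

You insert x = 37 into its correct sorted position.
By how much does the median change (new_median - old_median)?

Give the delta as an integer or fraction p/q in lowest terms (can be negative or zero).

Old median = 24
After inserting x = 37: new sorted = [-1, 5, 11, 15, 24, 25, 28, 29, 32, 37]
New median = 49/2
Delta = 49/2 - 24 = 1/2

Answer: 1/2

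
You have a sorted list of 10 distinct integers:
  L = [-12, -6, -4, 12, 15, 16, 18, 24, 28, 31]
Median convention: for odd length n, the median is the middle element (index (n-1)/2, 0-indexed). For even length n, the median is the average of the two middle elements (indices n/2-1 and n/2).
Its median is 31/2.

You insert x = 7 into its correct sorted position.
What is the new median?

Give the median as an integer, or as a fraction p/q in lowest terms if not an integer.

Old list (sorted, length 10): [-12, -6, -4, 12, 15, 16, 18, 24, 28, 31]
Old median = 31/2
Insert x = 7
Old length even (10). Middle pair: indices 4,5 = 15,16.
New length odd (11). New median = single middle element.
x = 7: 3 elements are < x, 7 elements are > x.
New sorted list: [-12, -6, -4, 7, 12, 15, 16, 18, 24, 28, 31]
New median = 15

Answer: 15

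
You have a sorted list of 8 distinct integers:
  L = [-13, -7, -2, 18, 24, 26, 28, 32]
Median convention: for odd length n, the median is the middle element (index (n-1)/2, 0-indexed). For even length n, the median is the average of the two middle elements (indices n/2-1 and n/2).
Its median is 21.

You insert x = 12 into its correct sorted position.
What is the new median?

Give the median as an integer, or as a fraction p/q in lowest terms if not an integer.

Old list (sorted, length 8): [-13, -7, -2, 18, 24, 26, 28, 32]
Old median = 21
Insert x = 12
Old length even (8). Middle pair: indices 3,4 = 18,24.
New length odd (9). New median = single middle element.
x = 12: 3 elements are < x, 5 elements are > x.
New sorted list: [-13, -7, -2, 12, 18, 24, 26, 28, 32]
New median = 18

Answer: 18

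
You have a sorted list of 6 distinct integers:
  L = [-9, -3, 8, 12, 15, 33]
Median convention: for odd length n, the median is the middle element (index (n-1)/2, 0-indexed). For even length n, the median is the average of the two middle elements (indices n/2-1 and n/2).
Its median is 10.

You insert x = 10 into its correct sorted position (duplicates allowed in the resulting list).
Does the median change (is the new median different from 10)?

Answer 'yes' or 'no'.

Old median = 10
Insert x = 10
New median = 10
Changed? no

Answer: no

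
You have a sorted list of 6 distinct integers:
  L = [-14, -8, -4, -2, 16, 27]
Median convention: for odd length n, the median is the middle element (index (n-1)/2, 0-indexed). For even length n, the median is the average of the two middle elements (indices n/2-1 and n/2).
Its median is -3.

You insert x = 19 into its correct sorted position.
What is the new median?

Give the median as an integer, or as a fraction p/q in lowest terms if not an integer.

Old list (sorted, length 6): [-14, -8, -4, -2, 16, 27]
Old median = -3
Insert x = 19
Old length even (6). Middle pair: indices 2,3 = -4,-2.
New length odd (7). New median = single middle element.
x = 19: 5 elements are < x, 1 elements are > x.
New sorted list: [-14, -8, -4, -2, 16, 19, 27]
New median = -2

Answer: -2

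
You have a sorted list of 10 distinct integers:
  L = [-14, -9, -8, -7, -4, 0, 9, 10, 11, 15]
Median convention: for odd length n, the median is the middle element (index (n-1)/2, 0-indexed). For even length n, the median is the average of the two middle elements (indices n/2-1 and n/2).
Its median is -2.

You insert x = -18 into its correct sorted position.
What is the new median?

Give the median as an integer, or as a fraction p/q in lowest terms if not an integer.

Answer: -4

Derivation:
Old list (sorted, length 10): [-14, -9, -8, -7, -4, 0, 9, 10, 11, 15]
Old median = -2
Insert x = -18
Old length even (10). Middle pair: indices 4,5 = -4,0.
New length odd (11). New median = single middle element.
x = -18: 0 elements are < x, 10 elements are > x.
New sorted list: [-18, -14, -9, -8, -7, -4, 0, 9, 10, 11, 15]
New median = -4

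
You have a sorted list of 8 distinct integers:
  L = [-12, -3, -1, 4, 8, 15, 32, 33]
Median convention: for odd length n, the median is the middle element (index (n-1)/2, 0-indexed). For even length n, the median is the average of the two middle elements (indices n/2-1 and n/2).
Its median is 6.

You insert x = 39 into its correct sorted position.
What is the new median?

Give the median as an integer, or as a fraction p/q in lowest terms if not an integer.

Answer: 8

Derivation:
Old list (sorted, length 8): [-12, -3, -1, 4, 8, 15, 32, 33]
Old median = 6
Insert x = 39
Old length even (8). Middle pair: indices 3,4 = 4,8.
New length odd (9). New median = single middle element.
x = 39: 8 elements are < x, 0 elements are > x.
New sorted list: [-12, -3, -1, 4, 8, 15, 32, 33, 39]
New median = 8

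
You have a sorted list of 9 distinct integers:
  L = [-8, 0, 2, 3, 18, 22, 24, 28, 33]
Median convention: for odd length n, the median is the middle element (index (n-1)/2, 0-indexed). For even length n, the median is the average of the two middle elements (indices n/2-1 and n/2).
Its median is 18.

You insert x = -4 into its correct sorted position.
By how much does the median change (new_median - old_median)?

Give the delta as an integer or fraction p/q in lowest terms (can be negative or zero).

Old median = 18
After inserting x = -4: new sorted = [-8, -4, 0, 2, 3, 18, 22, 24, 28, 33]
New median = 21/2
Delta = 21/2 - 18 = -15/2

Answer: -15/2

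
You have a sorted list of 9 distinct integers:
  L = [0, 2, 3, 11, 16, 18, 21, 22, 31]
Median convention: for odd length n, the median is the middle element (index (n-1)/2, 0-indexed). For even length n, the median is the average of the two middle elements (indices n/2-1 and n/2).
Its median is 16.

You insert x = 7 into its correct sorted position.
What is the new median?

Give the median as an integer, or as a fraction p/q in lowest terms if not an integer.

Old list (sorted, length 9): [0, 2, 3, 11, 16, 18, 21, 22, 31]
Old median = 16
Insert x = 7
Old length odd (9). Middle was index 4 = 16.
New length even (10). New median = avg of two middle elements.
x = 7: 3 elements are < x, 6 elements are > x.
New sorted list: [0, 2, 3, 7, 11, 16, 18, 21, 22, 31]
New median = 27/2

Answer: 27/2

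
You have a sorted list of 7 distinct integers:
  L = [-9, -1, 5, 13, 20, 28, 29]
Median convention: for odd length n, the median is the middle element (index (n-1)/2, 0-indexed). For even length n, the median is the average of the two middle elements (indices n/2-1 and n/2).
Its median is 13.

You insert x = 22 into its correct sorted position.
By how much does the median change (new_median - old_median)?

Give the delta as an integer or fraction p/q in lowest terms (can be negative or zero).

Old median = 13
After inserting x = 22: new sorted = [-9, -1, 5, 13, 20, 22, 28, 29]
New median = 33/2
Delta = 33/2 - 13 = 7/2

Answer: 7/2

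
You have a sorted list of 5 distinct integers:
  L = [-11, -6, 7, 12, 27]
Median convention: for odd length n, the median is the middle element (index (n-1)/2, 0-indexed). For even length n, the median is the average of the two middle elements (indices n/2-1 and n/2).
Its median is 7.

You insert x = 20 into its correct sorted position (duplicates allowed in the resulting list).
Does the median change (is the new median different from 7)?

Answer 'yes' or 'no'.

Old median = 7
Insert x = 20
New median = 19/2
Changed? yes

Answer: yes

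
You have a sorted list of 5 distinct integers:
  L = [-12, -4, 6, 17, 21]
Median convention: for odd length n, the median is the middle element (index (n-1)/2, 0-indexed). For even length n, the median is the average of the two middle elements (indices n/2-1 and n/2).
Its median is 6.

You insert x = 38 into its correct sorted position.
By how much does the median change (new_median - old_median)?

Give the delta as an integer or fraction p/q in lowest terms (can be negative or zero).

Answer: 11/2

Derivation:
Old median = 6
After inserting x = 38: new sorted = [-12, -4, 6, 17, 21, 38]
New median = 23/2
Delta = 23/2 - 6 = 11/2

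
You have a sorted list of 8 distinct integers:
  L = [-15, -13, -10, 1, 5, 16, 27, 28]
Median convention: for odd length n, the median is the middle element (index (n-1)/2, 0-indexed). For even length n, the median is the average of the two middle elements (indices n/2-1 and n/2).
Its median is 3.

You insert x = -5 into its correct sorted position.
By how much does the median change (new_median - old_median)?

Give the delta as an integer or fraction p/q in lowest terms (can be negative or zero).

Answer: -2

Derivation:
Old median = 3
After inserting x = -5: new sorted = [-15, -13, -10, -5, 1, 5, 16, 27, 28]
New median = 1
Delta = 1 - 3 = -2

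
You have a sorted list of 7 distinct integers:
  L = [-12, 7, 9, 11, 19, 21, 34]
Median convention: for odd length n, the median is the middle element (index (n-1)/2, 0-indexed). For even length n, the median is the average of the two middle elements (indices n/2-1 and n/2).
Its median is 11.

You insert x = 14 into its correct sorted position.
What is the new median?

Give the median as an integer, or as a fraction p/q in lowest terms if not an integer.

Answer: 25/2

Derivation:
Old list (sorted, length 7): [-12, 7, 9, 11, 19, 21, 34]
Old median = 11
Insert x = 14
Old length odd (7). Middle was index 3 = 11.
New length even (8). New median = avg of two middle elements.
x = 14: 4 elements are < x, 3 elements are > x.
New sorted list: [-12, 7, 9, 11, 14, 19, 21, 34]
New median = 25/2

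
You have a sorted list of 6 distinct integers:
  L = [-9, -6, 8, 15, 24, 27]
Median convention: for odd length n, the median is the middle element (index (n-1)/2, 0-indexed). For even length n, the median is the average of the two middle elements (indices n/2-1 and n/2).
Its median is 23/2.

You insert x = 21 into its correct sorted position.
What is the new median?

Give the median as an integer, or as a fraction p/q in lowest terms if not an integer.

Old list (sorted, length 6): [-9, -6, 8, 15, 24, 27]
Old median = 23/2
Insert x = 21
Old length even (6). Middle pair: indices 2,3 = 8,15.
New length odd (7). New median = single middle element.
x = 21: 4 elements are < x, 2 elements are > x.
New sorted list: [-9, -6, 8, 15, 21, 24, 27]
New median = 15

Answer: 15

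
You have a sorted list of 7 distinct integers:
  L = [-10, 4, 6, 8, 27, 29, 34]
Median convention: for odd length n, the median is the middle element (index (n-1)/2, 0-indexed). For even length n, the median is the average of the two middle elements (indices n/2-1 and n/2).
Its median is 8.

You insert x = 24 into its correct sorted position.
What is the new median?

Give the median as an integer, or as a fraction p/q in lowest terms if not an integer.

Answer: 16

Derivation:
Old list (sorted, length 7): [-10, 4, 6, 8, 27, 29, 34]
Old median = 8
Insert x = 24
Old length odd (7). Middle was index 3 = 8.
New length even (8). New median = avg of two middle elements.
x = 24: 4 elements are < x, 3 elements are > x.
New sorted list: [-10, 4, 6, 8, 24, 27, 29, 34]
New median = 16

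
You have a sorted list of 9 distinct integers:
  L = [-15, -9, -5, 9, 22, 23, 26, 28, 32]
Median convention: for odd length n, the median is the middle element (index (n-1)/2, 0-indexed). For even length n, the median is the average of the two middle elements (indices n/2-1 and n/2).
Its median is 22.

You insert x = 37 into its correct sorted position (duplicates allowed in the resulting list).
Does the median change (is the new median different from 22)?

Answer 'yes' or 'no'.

Old median = 22
Insert x = 37
New median = 45/2
Changed? yes

Answer: yes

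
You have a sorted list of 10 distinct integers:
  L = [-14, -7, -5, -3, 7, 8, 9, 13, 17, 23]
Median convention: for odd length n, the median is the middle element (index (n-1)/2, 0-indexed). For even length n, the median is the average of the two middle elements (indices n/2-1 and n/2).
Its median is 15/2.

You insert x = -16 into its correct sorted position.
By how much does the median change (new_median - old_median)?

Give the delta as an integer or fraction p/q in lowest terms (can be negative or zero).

Answer: -1/2

Derivation:
Old median = 15/2
After inserting x = -16: new sorted = [-16, -14, -7, -5, -3, 7, 8, 9, 13, 17, 23]
New median = 7
Delta = 7 - 15/2 = -1/2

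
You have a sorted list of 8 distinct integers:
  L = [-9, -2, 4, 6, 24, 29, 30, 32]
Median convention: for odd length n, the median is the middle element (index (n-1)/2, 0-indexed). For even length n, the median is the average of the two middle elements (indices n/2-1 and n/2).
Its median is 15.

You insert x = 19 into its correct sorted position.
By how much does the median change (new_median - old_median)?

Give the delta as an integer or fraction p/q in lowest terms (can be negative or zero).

Old median = 15
After inserting x = 19: new sorted = [-9, -2, 4, 6, 19, 24, 29, 30, 32]
New median = 19
Delta = 19 - 15 = 4

Answer: 4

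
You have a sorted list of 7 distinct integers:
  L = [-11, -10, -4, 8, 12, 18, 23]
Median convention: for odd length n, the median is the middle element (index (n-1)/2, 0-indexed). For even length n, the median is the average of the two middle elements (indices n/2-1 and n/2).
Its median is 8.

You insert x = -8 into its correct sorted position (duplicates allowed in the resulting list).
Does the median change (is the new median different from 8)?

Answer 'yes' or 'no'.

Old median = 8
Insert x = -8
New median = 2
Changed? yes

Answer: yes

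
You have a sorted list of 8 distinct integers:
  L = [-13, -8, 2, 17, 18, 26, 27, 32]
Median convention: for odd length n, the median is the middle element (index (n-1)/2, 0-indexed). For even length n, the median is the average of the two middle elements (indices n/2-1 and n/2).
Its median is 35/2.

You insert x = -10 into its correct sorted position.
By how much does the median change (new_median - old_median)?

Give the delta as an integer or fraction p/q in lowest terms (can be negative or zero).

Answer: -1/2

Derivation:
Old median = 35/2
After inserting x = -10: new sorted = [-13, -10, -8, 2, 17, 18, 26, 27, 32]
New median = 17
Delta = 17 - 35/2 = -1/2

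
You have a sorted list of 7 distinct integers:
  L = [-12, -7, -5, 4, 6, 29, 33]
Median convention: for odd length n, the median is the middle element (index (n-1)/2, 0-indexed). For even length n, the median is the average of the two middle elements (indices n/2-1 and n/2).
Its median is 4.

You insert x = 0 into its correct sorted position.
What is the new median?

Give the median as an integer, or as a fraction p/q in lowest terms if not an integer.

Old list (sorted, length 7): [-12, -7, -5, 4, 6, 29, 33]
Old median = 4
Insert x = 0
Old length odd (7). Middle was index 3 = 4.
New length even (8). New median = avg of two middle elements.
x = 0: 3 elements are < x, 4 elements are > x.
New sorted list: [-12, -7, -5, 0, 4, 6, 29, 33]
New median = 2

Answer: 2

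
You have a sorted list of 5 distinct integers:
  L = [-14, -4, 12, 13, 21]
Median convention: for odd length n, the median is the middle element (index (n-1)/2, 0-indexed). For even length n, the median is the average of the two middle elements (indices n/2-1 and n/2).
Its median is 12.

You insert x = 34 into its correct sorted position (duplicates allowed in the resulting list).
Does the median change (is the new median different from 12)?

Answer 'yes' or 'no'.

Old median = 12
Insert x = 34
New median = 25/2
Changed? yes

Answer: yes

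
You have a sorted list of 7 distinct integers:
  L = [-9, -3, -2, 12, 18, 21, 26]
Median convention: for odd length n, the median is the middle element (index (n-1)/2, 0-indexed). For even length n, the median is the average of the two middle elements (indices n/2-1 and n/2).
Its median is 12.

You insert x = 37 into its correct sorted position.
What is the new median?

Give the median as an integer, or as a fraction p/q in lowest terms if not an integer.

Old list (sorted, length 7): [-9, -3, -2, 12, 18, 21, 26]
Old median = 12
Insert x = 37
Old length odd (7). Middle was index 3 = 12.
New length even (8). New median = avg of two middle elements.
x = 37: 7 elements are < x, 0 elements are > x.
New sorted list: [-9, -3, -2, 12, 18, 21, 26, 37]
New median = 15

Answer: 15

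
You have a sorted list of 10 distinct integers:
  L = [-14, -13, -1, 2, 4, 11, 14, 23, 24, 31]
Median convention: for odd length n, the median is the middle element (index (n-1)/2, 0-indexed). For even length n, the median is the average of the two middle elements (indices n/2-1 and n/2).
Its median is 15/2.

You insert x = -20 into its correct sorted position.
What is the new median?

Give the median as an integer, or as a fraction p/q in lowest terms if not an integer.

Old list (sorted, length 10): [-14, -13, -1, 2, 4, 11, 14, 23, 24, 31]
Old median = 15/2
Insert x = -20
Old length even (10). Middle pair: indices 4,5 = 4,11.
New length odd (11). New median = single middle element.
x = -20: 0 elements are < x, 10 elements are > x.
New sorted list: [-20, -14, -13, -1, 2, 4, 11, 14, 23, 24, 31]
New median = 4

Answer: 4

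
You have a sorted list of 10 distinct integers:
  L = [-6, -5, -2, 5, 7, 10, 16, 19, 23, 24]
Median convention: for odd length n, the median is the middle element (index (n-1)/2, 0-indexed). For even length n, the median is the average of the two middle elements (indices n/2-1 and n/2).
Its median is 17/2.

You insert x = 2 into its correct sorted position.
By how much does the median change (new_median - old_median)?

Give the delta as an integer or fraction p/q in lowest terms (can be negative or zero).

Old median = 17/2
After inserting x = 2: new sorted = [-6, -5, -2, 2, 5, 7, 10, 16, 19, 23, 24]
New median = 7
Delta = 7 - 17/2 = -3/2

Answer: -3/2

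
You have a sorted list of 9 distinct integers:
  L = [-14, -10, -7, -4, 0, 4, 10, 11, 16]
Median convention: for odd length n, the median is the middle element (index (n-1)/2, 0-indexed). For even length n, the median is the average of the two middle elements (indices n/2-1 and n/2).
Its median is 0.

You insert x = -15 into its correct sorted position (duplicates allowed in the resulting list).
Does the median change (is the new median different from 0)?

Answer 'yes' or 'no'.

Old median = 0
Insert x = -15
New median = -2
Changed? yes

Answer: yes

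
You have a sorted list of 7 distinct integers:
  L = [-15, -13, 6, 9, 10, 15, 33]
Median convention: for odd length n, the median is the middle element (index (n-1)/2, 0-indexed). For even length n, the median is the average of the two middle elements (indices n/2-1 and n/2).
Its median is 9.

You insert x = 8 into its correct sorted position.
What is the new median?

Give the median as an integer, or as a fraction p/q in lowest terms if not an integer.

Old list (sorted, length 7): [-15, -13, 6, 9, 10, 15, 33]
Old median = 9
Insert x = 8
Old length odd (7). Middle was index 3 = 9.
New length even (8). New median = avg of two middle elements.
x = 8: 3 elements are < x, 4 elements are > x.
New sorted list: [-15, -13, 6, 8, 9, 10, 15, 33]
New median = 17/2

Answer: 17/2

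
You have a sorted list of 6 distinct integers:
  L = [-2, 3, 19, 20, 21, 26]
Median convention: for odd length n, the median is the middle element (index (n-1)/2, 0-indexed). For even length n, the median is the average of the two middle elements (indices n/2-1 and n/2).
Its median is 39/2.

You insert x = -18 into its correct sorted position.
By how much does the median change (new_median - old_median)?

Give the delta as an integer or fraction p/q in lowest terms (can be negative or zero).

Old median = 39/2
After inserting x = -18: new sorted = [-18, -2, 3, 19, 20, 21, 26]
New median = 19
Delta = 19 - 39/2 = -1/2

Answer: -1/2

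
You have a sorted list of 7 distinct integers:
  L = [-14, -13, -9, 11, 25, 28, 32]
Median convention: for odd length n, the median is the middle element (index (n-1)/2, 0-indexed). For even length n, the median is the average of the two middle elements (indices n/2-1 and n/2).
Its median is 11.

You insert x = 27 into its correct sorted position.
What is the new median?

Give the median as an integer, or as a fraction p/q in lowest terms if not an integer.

Answer: 18

Derivation:
Old list (sorted, length 7): [-14, -13, -9, 11, 25, 28, 32]
Old median = 11
Insert x = 27
Old length odd (7). Middle was index 3 = 11.
New length even (8). New median = avg of two middle elements.
x = 27: 5 elements are < x, 2 elements are > x.
New sorted list: [-14, -13, -9, 11, 25, 27, 28, 32]
New median = 18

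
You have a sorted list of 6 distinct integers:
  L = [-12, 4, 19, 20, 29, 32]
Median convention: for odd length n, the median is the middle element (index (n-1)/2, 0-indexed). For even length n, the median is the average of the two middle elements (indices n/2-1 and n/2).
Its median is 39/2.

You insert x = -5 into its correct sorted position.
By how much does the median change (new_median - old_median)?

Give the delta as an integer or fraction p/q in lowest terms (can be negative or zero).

Answer: -1/2

Derivation:
Old median = 39/2
After inserting x = -5: new sorted = [-12, -5, 4, 19, 20, 29, 32]
New median = 19
Delta = 19 - 39/2 = -1/2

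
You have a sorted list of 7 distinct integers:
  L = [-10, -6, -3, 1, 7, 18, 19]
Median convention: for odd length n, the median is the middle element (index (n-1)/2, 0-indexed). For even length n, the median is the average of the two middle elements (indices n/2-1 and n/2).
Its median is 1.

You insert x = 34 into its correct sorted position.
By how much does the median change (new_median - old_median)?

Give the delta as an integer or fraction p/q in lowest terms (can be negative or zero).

Answer: 3

Derivation:
Old median = 1
After inserting x = 34: new sorted = [-10, -6, -3, 1, 7, 18, 19, 34]
New median = 4
Delta = 4 - 1 = 3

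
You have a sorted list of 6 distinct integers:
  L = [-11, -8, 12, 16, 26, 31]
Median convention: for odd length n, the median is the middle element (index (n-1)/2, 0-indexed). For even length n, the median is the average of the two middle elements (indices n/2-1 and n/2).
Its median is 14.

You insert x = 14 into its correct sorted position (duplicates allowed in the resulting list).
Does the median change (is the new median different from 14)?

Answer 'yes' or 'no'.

Old median = 14
Insert x = 14
New median = 14
Changed? no

Answer: no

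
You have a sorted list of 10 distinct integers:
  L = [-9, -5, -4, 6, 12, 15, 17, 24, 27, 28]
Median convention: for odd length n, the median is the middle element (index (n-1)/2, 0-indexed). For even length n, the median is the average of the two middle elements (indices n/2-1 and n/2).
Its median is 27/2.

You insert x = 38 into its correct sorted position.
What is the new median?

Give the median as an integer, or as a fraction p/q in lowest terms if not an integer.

Old list (sorted, length 10): [-9, -5, -4, 6, 12, 15, 17, 24, 27, 28]
Old median = 27/2
Insert x = 38
Old length even (10). Middle pair: indices 4,5 = 12,15.
New length odd (11). New median = single middle element.
x = 38: 10 elements are < x, 0 elements are > x.
New sorted list: [-9, -5, -4, 6, 12, 15, 17, 24, 27, 28, 38]
New median = 15

Answer: 15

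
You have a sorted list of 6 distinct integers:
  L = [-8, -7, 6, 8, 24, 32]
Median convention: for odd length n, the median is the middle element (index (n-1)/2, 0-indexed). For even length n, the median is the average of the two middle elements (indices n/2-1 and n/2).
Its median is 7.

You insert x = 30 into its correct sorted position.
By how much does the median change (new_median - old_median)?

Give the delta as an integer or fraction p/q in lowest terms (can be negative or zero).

Old median = 7
After inserting x = 30: new sorted = [-8, -7, 6, 8, 24, 30, 32]
New median = 8
Delta = 8 - 7 = 1

Answer: 1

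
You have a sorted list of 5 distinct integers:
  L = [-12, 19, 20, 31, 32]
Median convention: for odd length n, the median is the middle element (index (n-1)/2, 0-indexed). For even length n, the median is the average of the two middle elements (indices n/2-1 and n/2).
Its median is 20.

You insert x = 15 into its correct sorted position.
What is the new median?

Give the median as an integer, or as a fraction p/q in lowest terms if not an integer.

Answer: 39/2

Derivation:
Old list (sorted, length 5): [-12, 19, 20, 31, 32]
Old median = 20
Insert x = 15
Old length odd (5). Middle was index 2 = 20.
New length even (6). New median = avg of two middle elements.
x = 15: 1 elements are < x, 4 elements are > x.
New sorted list: [-12, 15, 19, 20, 31, 32]
New median = 39/2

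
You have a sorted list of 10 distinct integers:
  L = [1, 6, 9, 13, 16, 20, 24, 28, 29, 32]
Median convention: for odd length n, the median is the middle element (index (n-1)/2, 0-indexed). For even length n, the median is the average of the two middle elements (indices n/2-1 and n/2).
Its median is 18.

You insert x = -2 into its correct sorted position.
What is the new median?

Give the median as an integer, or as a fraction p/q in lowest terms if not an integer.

Answer: 16

Derivation:
Old list (sorted, length 10): [1, 6, 9, 13, 16, 20, 24, 28, 29, 32]
Old median = 18
Insert x = -2
Old length even (10). Middle pair: indices 4,5 = 16,20.
New length odd (11). New median = single middle element.
x = -2: 0 elements are < x, 10 elements are > x.
New sorted list: [-2, 1, 6, 9, 13, 16, 20, 24, 28, 29, 32]
New median = 16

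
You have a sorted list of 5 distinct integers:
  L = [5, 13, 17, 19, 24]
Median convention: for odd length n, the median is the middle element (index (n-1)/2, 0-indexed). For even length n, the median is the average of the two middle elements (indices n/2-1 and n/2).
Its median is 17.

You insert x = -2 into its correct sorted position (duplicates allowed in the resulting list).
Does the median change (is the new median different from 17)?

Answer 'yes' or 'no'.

Answer: yes

Derivation:
Old median = 17
Insert x = -2
New median = 15
Changed? yes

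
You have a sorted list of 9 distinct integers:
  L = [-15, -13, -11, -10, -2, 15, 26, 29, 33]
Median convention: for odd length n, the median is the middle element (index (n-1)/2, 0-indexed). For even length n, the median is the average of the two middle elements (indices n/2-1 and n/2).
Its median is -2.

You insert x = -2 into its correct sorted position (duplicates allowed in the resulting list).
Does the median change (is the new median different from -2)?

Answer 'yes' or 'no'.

Old median = -2
Insert x = -2
New median = -2
Changed? no

Answer: no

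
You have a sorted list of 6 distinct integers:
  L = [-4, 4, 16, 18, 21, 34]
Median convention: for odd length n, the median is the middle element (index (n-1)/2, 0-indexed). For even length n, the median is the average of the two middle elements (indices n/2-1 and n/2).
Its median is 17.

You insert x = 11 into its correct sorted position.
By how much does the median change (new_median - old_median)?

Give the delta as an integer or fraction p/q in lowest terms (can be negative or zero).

Old median = 17
After inserting x = 11: new sorted = [-4, 4, 11, 16, 18, 21, 34]
New median = 16
Delta = 16 - 17 = -1

Answer: -1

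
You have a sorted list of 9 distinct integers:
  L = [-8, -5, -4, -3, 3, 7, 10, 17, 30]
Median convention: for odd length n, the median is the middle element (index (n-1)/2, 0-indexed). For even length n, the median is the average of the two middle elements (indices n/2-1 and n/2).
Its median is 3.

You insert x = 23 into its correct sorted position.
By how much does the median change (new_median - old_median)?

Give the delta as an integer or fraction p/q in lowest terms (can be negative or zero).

Answer: 2

Derivation:
Old median = 3
After inserting x = 23: new sorted = [-8, -5, -4, -3, 3, 7, 10, 17, 23, 30]
New median = 5
Delta = 5 - 3 = 2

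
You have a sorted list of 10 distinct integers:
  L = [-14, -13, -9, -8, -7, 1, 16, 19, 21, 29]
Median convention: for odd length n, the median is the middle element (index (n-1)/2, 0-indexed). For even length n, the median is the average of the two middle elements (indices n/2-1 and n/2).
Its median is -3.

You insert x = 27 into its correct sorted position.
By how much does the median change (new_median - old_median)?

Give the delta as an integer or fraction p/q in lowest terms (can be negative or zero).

Answer: 4

Derivation:
Old median = -3
After inserting x = 27: new sorted = [-14, -13, -9, -8, -7, 1, 16, 19, 21, 27, 29]
New median = 1
Delta = 1 - -3 = 4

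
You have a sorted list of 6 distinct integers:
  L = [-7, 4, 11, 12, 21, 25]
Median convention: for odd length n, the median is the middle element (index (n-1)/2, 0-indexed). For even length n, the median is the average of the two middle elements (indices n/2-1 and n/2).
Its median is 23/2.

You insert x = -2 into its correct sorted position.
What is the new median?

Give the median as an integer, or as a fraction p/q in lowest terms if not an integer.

Old list (sorted, length 6): [-7, 4, 11, 12, 21, 25]
Old median = 23/2
Insert x = -2
Old length even (6). Middle pair: indices 2,3 = 11,12.
New length odd (7). New median = single middle element.
x = -2: 1 elements are < x, 5 elements are > x.
New sorted list: [-7, -2, 4, 11, 12, 21, 25]
New median = 11

Answer: 11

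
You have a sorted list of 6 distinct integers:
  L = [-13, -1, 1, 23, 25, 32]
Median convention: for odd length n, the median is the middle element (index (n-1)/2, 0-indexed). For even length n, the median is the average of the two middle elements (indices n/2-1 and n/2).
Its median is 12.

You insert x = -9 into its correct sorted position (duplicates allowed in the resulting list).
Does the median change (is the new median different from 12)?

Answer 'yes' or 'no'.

Answer: yes

Derivation:
Old median = 12
Insert x = -9
New median = 1
Changed? yes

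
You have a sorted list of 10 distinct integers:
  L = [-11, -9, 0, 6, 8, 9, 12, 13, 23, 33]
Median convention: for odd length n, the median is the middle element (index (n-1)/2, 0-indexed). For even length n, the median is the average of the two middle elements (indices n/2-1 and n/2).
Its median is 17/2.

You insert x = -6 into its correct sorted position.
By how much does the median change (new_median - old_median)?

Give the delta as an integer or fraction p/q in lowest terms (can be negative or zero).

Old median = 17/2
After inserting x = -6: new sorted = [-11, -9, -6, 0, 6, 8, 9, 12, 13, 23, 33]
New median = 8
Delta = 8 - 17/2 = -1/2

Answer: -1/2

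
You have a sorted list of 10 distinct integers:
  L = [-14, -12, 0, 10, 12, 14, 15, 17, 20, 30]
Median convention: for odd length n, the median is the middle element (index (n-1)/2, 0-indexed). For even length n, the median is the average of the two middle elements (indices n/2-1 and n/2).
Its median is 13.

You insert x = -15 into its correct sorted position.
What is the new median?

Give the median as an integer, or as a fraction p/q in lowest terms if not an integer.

Answer: 12

Derivation:
Old list (sorted, length 10): [-14, -12, 0, 10, 12, 14, 15, 17, 20, 30]
Old median = 13
Insert x = -15
Old length even (10). Middle pair: indices 4,5 = 12,14.
New length odd (11). New median = single middle element.
x = -15: 0 elements are < x, 10 elements are > x.
New sorted list: [-15, -14, -12, 0, 10, 12, 14, 15, 17, 20, 30]
New median = 12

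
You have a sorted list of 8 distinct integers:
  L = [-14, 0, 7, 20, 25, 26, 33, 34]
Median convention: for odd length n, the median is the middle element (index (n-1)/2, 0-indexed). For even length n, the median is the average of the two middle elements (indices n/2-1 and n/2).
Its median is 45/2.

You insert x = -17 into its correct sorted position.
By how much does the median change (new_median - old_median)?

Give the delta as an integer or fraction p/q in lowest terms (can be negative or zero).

Old median = 45/2
After inserting x = -17: new sorted = [-17, -14, 0, 7, 20, 25, 26, 33, 34]
New median = 20
Delta = 20 - 45/2 = -5/2

Answer: -5/2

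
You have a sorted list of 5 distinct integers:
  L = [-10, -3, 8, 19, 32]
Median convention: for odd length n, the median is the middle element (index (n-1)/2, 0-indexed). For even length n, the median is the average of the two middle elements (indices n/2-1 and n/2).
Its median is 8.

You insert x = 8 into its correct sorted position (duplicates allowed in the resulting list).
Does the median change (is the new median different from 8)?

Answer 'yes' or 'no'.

Answer: no

Derivation:
Old median = 8
Insert x = 8
New median = 8
Changed? no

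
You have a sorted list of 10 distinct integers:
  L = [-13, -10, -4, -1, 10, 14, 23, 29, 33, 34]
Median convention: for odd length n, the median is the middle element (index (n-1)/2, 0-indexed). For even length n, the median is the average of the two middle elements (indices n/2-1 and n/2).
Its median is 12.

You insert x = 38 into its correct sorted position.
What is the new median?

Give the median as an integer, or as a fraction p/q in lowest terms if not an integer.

Answer: 14

Derivation:
Old list (sorted, length 10): [-13, -10, -4, -1, 10, 14, 23, 29, 33, 34]
Old median = 12
Insert x = 38
Old length even (10). Middle pair: indices 4,5 = 10,14.
New length odd (11). New median = single middle element.
x = 38: 10 elements are < x, 0 elements are > x.
New sorted list: [-13, -10, -4, -1, 10, 14, 23, 29, 33, 34, 38]
New median = 14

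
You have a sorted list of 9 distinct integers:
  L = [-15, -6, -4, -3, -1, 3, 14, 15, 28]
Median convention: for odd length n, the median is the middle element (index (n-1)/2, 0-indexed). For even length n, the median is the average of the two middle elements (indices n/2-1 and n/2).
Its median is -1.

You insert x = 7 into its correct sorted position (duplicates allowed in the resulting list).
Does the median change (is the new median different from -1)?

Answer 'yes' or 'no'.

Answer: yes

Derivation:
Old median = -1
Insert x = 7
New median = 1
Changed? yes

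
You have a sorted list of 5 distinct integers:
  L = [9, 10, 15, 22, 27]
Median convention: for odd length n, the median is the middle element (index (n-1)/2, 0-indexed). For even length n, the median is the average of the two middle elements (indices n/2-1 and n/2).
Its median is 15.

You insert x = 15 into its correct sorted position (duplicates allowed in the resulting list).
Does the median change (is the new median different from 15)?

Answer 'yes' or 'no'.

Old median = 15
Insert x = 15
New median = 15
Changed? no

Answer: no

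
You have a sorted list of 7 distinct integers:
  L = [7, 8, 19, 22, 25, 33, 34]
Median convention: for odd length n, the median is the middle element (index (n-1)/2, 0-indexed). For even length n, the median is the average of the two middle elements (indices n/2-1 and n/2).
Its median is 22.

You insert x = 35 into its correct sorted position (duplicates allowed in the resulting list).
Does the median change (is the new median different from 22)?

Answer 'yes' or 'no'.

Answer: yes

Derivation:
Old median = 22
Insert x = 35
New median = 47/2
Changed? yes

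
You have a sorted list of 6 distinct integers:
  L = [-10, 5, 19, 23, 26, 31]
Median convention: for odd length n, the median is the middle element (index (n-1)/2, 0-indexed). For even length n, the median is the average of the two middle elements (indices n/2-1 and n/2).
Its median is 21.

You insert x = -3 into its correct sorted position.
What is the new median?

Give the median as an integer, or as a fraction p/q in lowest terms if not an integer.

Answer: 19

Derivation:
Old list (sorted, length 6): [-10, 5, 19, 23, 26, 31]
Old median = 21
Insert x = -3
Old length even (6). Middle pair: indices 2,3 = 19,23.
New length odd (7). New median = single middle element.
x = -3: 1 elements are < x, 5 elements are > x.
New sorted list: [-10, -3, 5, 19, 23, 26, 31]
New median = 19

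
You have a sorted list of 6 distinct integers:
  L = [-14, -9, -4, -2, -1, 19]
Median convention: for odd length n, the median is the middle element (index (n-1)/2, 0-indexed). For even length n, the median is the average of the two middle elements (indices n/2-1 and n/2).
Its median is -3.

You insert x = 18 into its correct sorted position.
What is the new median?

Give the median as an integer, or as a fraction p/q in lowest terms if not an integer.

Old list (sorted, length 6): [-14, -9, -4, -2, -1, 19]
Old median = -3
Insert x = 18
Old length even (6). Middle pair: indices 2,3 = -4,-2.
New length odd (7). New median = single middle element.
x = 18: 5 elements are < x, 1 elements are > x.
New sorted list: [-14, -9, -4, -2, -1, 18, 19]
New median = -2

Answer: -2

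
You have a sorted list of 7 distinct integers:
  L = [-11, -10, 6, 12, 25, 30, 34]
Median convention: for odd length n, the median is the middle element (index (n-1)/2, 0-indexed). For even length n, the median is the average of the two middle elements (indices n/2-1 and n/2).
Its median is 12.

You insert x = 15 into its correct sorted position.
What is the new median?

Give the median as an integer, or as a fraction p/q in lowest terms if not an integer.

Answer: 27/2

Derivation:
Old list (sorted, length 7): [-11, -10, 6, 12, 25, 30, 34]
Old median = 12
Insert x = 15
Old length odd (7). Middle was index 3 = 12.
New length even (8). New median = avg of two middle elements.
x = 15: 4 elements are < x, 3 elements are > x.
New sorted list: [-11, -10, 6, 12, 15, 25, 30, 34]
New median = 27/2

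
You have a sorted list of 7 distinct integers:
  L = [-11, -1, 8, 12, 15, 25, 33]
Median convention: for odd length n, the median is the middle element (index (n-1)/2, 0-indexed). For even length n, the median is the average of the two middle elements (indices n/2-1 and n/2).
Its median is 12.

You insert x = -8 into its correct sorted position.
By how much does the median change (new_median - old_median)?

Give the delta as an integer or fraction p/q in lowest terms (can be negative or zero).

Old median = 12
After inserting x = -8: new sorted = [-11, -8, -1, 8, 12, 15, 25, 33]
New median = 10
Delta = 10 - 12 = -2

Answer: -2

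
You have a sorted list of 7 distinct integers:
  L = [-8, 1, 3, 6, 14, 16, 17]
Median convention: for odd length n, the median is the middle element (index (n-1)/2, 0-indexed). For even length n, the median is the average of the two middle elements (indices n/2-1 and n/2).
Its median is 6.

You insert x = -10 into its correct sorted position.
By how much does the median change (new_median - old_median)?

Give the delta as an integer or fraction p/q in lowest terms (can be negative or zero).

Old median = 6
After inserting x = -10: new sorted = [-10, -8, 1, 3, 6, 14, 16, 17]
New median = 9/2
Delta = 9/2 - 6 = -3/2

Answer: -3/2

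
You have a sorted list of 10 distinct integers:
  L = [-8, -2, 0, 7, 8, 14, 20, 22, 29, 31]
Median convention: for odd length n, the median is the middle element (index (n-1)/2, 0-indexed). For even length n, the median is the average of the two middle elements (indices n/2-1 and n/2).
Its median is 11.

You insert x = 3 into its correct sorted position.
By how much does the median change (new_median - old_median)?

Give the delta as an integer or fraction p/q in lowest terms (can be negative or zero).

Old median = 11
After inserting x = 3: new sorted = [-8, -2, 0, 3, 7, 8, 14, 20, 22, 29, 31]
New median = 8
Delta = 8 - 11 = -3

Answer: -3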